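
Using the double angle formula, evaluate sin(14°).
sin(14°) = 2 sin 7° cos 7° = 0.2419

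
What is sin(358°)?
sin(358°) = -0.0349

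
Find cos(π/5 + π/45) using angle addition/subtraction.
cos(π/5 + π/45) = cos π/5 cos π/45 - sin π/5 sin π/45 = 0.766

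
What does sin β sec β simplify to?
sin β sec β = tan β (using Reciprocal + quotient)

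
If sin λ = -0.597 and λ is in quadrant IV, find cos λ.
cos λ = 0.8022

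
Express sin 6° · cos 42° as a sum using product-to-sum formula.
sin 6° cos 42° = (1/2)[sin(6°+42°) + sin(6°-42°)]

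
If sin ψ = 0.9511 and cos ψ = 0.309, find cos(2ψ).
cos(2ψ) = cos²ψ - sin²ψ = -0.8091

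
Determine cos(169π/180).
cos(169π/180) = -0.9816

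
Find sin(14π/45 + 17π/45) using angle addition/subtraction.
sin(14π/45 + 17π/45) = sin 14π/45 cos 17π/45 + cos 14π/45 sin 17π/45 = 0.829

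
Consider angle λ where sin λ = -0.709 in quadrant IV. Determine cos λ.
cos λ = √(1 - sin²λ) = 0.7052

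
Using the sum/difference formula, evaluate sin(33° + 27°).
sin(33° + 27°) = sin 33° cos 27° + cos 33° sin 27° = √3/2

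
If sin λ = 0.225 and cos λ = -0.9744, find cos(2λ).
cos(2λ) = cos²λ - sin²λ = 0.8988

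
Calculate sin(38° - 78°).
sin(38° - 78°) = sin 38° cos 78° - cos 38° sin 78° = -0.6428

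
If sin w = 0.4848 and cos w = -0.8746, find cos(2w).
cos(2w) = cos²w - sin²w = 0.5299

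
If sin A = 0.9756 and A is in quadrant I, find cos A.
cos A = 0.2196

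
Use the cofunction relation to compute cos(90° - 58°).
cos(90° - 58°) = sin(58°) = 0.848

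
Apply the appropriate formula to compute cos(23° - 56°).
cos(23° - 56°) = cos 23° cos 56° + sin 23° sin 56° = 0.8387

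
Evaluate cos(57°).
cos(57°) = 0.5446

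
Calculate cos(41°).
cos(41°) = 0.7547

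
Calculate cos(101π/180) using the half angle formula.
cos(101π/180) = -√((1 + cos 101π/90)/2) = -0.1908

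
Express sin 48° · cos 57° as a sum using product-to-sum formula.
sin 48° cos 57° = (1/2)[sin(48°+57°) + sin(48°-57°)]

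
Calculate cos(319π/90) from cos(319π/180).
cos(319π/90) = 1 - 2sin²319π/180 = 0.1392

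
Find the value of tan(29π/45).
tan(29π/45) = -2.05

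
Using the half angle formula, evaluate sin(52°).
sin(52°) = √((1 - cos 104°)/2) = 0.788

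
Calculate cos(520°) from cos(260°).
cos(520°) = cos²260° - sin²260° = -0.9397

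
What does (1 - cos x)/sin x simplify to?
(1 - cos x)/sin x = tan(x/2) (using Half angle)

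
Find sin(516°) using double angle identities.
sin(516°) = 2 sin 258° cos 258° = 0.4067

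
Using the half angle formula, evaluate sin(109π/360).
sin(109π/360) = √((1 - cos 109π/180)/2) = 0.8141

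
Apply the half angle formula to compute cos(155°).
cos(155°) = -√((1 + cos 310°)/2) = -0.9063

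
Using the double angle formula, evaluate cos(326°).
cos(326°) = cos²163° - sin²163° = 0.829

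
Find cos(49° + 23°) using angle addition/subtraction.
cos(49° + 23°) = cos 49° cos 23° - sin 49° sin 23° = 0.309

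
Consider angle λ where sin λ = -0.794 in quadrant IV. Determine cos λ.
cos λ = √(1 - sin²λ) = 0.6079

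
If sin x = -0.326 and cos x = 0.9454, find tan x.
tan x = sin x / cos x = -0.3448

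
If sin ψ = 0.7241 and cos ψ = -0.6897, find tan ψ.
tan ψ = sin ψ / cos ψ = -1.05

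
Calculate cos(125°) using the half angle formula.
cos(125°) = -√((1 + cos 250°)/2) = -0.5736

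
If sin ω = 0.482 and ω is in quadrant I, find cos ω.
cos ω = 0.8762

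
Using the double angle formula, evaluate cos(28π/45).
cos(28π/45) = cos²14π/45 - sin²14π/45 = -0.3746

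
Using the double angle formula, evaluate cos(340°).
cos(340°) = cos²170° - sin²170° = 0.9397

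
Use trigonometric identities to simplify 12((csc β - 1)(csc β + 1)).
12((csc β - 1)(csc β + 1)) = 12(cot²β) (using Diff. of squares)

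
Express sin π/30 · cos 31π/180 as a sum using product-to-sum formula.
sin π/30 cos 31π/180 = (1/2)[sin(π/30+31π/180) + sin(π/30-31π/180)]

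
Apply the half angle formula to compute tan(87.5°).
tan(87.5°) = sin 175° / (1 + cos 175°) = 22.9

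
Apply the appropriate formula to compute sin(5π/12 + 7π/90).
sin(5π/12 + 7π/90) = sin 5π/12 cos 7π/90 + cos 5π/12 sin 7π/90 = 0.9998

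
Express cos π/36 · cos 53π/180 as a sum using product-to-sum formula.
cos π/36 cos 53π/180 = (1/2)[cos(π/36-53π/180) + cos(π/36+53π/180)]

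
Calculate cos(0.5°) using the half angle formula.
cos(0.5°) = √((1 + cos 1°)/2) = 1.0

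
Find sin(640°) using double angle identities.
sin(640°) = 2 sin 320° cos 320° = -0.9848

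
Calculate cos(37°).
cos(37°) = 0.7986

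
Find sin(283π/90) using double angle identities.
sin(283π/90) = 2 sin 283π/180 cos 283π/180 = -0.4384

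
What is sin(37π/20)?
sin(37π/20) = -0.454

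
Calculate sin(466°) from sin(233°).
sin(466°) = 2 sin 233° cos 233° = 0.9613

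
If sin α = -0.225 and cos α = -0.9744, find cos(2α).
cos(2α) = cos²α - sin²α = 0.8988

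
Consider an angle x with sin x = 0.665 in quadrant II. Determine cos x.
cos x = ±√(1 - sin²x) = -0.7468 (negative in QII)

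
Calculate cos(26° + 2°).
cos(26° + 2°) = cos 26° cos 2° - sin 26° sin 2° = 0.8829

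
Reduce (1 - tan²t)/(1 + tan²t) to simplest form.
(1 - tan²t)/(1 + tan²t) = cos(2t) (using Double angle)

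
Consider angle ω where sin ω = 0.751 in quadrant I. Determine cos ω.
cos ω = √(1 - sin²ω) = 0.6603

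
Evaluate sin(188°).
sin(188°) = -0.1392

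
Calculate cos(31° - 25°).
cos(31° - 25°) = cos 31° cos 25° + sin 31° sin 25° = 0.9945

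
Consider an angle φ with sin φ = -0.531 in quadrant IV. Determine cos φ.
cos φ = √(1 - sin²φ) = 0.8474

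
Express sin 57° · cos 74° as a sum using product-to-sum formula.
sin 57° cos 74° = (1/2)[sin(57°+74°) + sin(57°-74°)]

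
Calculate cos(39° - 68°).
cos(39° - 68°) = cos 39° cos 68° + sin 39° sin 68° = 0.8746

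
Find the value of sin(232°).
sin(232°) = -0.788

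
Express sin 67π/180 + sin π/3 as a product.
sin 67π/180 + sin π/3 = 2 sin(127π/360) cos(7π/360)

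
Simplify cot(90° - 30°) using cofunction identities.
cot(90° - 30°) = tan(30°)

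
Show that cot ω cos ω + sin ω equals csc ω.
LHS = cos²ω/sin ω + sin ω = (cos²ω + sin²ω)/sin ω = 1/sin ω = csc ω = RHS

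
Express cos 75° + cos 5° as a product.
cos 75° + cos 5° = 2 cos(40°) cos(35°)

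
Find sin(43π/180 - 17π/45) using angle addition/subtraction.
sin(43π/180 - 17π/45) = sin 43π/180 cos 17π/45 - cos 43π/180 sin 17π/45 = -0.4226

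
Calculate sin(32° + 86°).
sin(32° + 86°) = sin 32° cos 86° + cos 32° sin 86° = 0.8829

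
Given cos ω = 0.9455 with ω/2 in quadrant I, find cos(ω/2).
cos(ω/2) = ±√((1 + cos ω)/2); positive since ω/2 ∈ QI, so cos(ω/2) = 0.9863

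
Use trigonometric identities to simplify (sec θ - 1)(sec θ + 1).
(sec θ - 1)(sec θ + 1) = tan²θ (using Diff. of squares)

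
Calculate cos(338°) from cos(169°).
cos(338°) = cos²169° - sin²169° = 0.9272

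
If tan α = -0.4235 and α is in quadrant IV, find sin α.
sin α = -0.39 (using tan²α + 1 = sec²α)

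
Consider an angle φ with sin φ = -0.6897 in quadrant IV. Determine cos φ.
cos φ = √(1 - sin²φ) = 0.7241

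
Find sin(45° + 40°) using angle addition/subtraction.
sin(45° + 40°) = sin 45° cos 40° + cos 45° sin 40° = 0.9962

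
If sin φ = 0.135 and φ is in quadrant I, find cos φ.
cos φ = 0.9908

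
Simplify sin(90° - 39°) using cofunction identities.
sin(90° - 39°) = cos(39°)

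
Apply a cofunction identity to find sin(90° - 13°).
sin(90° - 13°) = cos(13°) = 0.9744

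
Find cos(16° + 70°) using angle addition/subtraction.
cos(16° + 70°) = cos 16° cos 70° - sin 16° sin 70° = 0.06976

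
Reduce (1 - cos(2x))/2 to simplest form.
(1 - cos(2x))/2 = sin²x (using Power reduction)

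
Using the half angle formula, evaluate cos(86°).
cos(86°) = √((1 + cos 172°)/2) = 0.06976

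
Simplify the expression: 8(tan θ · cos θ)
8(tan θ · cos θ) = 8(sin θ) (using Quotient identity)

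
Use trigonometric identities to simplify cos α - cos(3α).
cos α - cos(3α) = 2 sin(2α) sin α (using Sum-to-product)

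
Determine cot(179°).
cot(179°) = -57.29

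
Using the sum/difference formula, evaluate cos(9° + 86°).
cos(9° + 86°) = cos 9° cos 86° - sin 9° sin 86° = -0.08716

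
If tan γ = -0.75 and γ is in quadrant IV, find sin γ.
sin γ = -0.6 (using tan²γ + 1 = sec²γ)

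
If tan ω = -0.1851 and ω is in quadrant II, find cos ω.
cos ω = -0.9833 (using tan²ω + 1 = sec²ω)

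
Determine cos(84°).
cos(84°) = 0.1045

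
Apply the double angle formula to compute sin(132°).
sin(132°) = 2 sin 66° cos 66° = 0.7431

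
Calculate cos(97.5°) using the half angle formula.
cos(97.5°) = -√((1 + cos 195°)/2) = -0.1305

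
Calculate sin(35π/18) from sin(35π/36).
sin(35π/18) = 2 sin 35π/36 cos 35π/36 = -0.1736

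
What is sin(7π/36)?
sin(7π/36) = 0.5736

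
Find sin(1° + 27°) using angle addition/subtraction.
sin(1° + 27°) = sin 1° cos 27° + cos 1° sin 27° = 0.4695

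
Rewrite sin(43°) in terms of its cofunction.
sin(43°) = cos(90° - 43°) = cos(47°)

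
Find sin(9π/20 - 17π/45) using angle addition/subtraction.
sin(9π/20 - 17π/45) = sin 9π/20 cos 17π/45 - cos 9π/20 sin 17π/45 = 0.225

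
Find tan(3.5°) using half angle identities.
tan(3.5°) = sin 7° / (1 + cos 7°) = 0.06116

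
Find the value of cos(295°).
cos(295°) = 0.4226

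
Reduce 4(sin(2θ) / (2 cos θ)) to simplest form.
4(sin(2θ) / (2 cos θ)) = 4(sin θ) (using Double angle)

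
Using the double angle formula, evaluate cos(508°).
cos(508°) = cos²254° - sin²254° = -0.848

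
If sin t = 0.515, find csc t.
csc t = 1/sin t = 1.942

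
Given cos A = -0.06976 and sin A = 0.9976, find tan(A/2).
tan(A/2) = sin A / (1 + cos A) = 1.072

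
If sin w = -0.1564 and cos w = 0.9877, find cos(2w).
cos(2w) = cos²w - sin²w = 0.9511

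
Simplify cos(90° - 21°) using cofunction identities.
cos(90° - 21°) = sin(21°)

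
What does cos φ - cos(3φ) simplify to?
cos φ - cos(3φ) = 2 sin(2φ) sin φ (using Sum-to-product)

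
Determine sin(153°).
sin(153°) = 0.454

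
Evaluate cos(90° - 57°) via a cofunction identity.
cos(90° - 57°) = sin(57°) = 0.8387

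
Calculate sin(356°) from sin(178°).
sin(356°) = 2 sin 178° cos 178° = -0.06976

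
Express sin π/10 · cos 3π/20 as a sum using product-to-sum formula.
sin π/10 cos 3π/20 = (1/2)[sin(π/10+3π/20) + sin(π/10-3π/20)]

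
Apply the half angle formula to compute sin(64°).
sin(64°) = √((1 - cos 128°)/2) = 0.8988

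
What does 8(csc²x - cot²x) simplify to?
8(csc²x - cot²x) = 8 (using Pythagorean identity)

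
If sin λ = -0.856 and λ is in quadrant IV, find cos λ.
cos λ = 0.517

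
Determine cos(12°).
cos(12°) = 0.9781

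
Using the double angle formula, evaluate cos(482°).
cos(482°) = 2cos²241° - 1 = -0.5299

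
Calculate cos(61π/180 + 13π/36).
cos(61π/180 + 13π/36) = cos 61π/180 cos 13π/36 - sin 61π/180 sin 13π/36 = -0.5878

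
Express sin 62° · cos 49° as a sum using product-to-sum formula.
sin 62° cos 49° = (1/2)[sin(62°+49°) + sin(62°-49°)]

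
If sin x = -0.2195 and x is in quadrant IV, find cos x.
cos x = 0.9756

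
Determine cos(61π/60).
cos(61π/60) = -0.9986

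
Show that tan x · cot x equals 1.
LHS = (sin x/cos x) · (cos x/sin x) = 1 = RHS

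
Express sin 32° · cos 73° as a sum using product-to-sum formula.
sin 32° cos 73° = (1/2)[sin(32°+73°) + sin(32°-73°)]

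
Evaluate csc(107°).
csc(107°) = 1.046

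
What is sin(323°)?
sin(323°) = -0.6018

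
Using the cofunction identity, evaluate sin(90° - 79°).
sin(90° - 79°) = cos(79°) = 0.1908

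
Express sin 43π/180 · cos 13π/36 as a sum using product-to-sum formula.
sin 43π/180 cos 13π/36 = (1/2)[sin(43π/180+13π/36) + sin(43π/180-13π/36)]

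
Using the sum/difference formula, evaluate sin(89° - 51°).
sin(89° - 51°) = sin 89° cos 51° - cos 89° sin 51° = 0.6157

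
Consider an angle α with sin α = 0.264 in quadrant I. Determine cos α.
cos α = √(1 - sin²α) = 0.9645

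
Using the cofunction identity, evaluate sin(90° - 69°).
sin(90° - 69°) = cos(69°) = 0.3584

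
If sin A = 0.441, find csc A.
csc A = 1/sin A = 2.268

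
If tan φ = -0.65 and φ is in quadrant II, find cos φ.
cos φ = -0.8384 (using tan²φ + 1 = sec²φ)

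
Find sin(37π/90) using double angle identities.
sin(37π/90) = 2 sin 37π/180 cos 37π/180 = 0.9613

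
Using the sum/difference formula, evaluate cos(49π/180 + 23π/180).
cos(49π/180 + 23π/180) = cos 49π/180 cos 23π/180 - sin 49π/180 sin 23π/180 = 0.309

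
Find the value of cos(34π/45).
cos(34π/45) = -0.7193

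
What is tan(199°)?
tan(199°) = 0.3443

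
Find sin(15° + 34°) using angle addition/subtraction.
sin(15° + 34°) = sin 15° cos 34° + cos 15° sin 34° = 0.7547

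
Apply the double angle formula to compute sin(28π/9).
sin(28π/9) = 2 sin 14π/9 cos 14π/9 = -0.342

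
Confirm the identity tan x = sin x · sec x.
RHS = sin x · (1/cos x) = sin x/cos x = tan x = LHS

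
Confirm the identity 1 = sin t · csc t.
RHS = sin t · (1/sin t) = 1 = LHS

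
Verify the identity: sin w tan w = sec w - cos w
RHS = 1/cos w - cos w = (1 - cos²w)/cos w = sin²w/cos w = sin w · (sin w/cos w) = sin w tan w = LHS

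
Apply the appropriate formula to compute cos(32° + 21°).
cos(32° + 21°) = cos 32° cos 21° - sin 32° sin 21° = 0.6018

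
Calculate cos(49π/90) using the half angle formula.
cos(49π/90) = -√((1 + cos 49π/45)/2) = -0.1392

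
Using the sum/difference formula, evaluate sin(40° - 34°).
sin(40° - 34°) = sin 40° cos 34° - cos 40° sin 34° = 0.1045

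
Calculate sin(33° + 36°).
sin(33° + 36°) = sin 33° cos 36° + cos 33° sin 36° = 0.9336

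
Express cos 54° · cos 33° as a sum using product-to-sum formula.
cos 54° cos 33° = (1/2)[cos(54°-33°) + cos(54°+33°)]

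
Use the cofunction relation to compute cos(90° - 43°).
cos(90° - 43°) = sin(43°) = 0.682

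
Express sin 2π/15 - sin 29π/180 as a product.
sin 2π/15 - sin 29π/180 = 2 cos(53π/360) sin(-π/72)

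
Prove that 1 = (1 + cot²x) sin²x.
RHS = csc²x · sin²x = (1/sin²x) · sin²x = 1 = LHS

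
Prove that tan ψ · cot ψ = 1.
LHS = (sin ψ/cos ψ) · (cos ψ/sin ψ) = 1 = RHS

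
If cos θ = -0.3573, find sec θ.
sec θ = 1/cos θ = -2.799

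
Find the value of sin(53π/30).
sin(53π/30) = -0.6691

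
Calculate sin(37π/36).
sin(37π/36) = -0.08716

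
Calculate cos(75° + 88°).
cos(75° + 88°) = cos 75° cos 88° - sin 75° sin 88° = -0.9563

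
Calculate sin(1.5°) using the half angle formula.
sin(1.5°) = √((1 - cos 3°)/2) = 0.02618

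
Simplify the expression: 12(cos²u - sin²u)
12(cos²u - sin²u) = 12(cos(2u)) (using Double angle)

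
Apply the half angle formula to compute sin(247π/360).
sin(247π/360) = √((1 - cos 247π/180)/2) = 0.8339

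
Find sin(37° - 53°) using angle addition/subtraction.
sin(37° - 53°) = sin 37° cos 53° - cos 37° sin 53° = -0.2756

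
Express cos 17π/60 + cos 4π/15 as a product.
cos 17π/60 + cos 4π/15 = 2 cos(11π/40) cos(π/120)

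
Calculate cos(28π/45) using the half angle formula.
cos(28π/45) = -√((1 + cos 56π/45)/2) = -0.3746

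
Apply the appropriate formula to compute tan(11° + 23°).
tan(11° + 23°) = (tan 11° + tan 23°)/(1 - tan 11° tan 23°) = 0.6745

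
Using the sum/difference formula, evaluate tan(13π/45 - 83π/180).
tan(13π/45 - 83π/180) = (tan 13π/45 - tan 83π/180)/(1 + tan 13π/45 tan 83π/180) = -0.6009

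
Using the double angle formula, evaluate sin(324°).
sin(324°) = 2 sin 162° cos 162° = -0.5878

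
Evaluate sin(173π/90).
sin(173π/90) = -0.2419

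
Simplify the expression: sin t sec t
sin t sec t = tan t (using Reciprocal + quotient)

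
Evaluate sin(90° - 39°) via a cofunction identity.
sin(90° - 39°) = cos(39°) = 0.7771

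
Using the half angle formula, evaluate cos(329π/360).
cos(329π/360) = -√((1 + cos 329π/180)/2) = -0.9636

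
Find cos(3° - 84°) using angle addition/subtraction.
cos(3° - 84°) = cos 3° cos 84° + sin 3° sin 84° = 0.1564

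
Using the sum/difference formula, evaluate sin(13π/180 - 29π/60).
sin(13π/180 - 29π/60) = sin 13π/180 cos 29π/60 - cos 13π/180 sin 29π/60 = -0.9613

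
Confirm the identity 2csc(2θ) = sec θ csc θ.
LHS = 2/sin(2θ) = 2/(2 sin θ cos θ) = 1/(sin θ cos θ) = (1/cos θ)(1/sin θ) = sec θ csc θ = RHS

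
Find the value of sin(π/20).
sin(π/20) = 0.1564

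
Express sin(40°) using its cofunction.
sin(40°) = cos(90° - 40°) = cos(50°)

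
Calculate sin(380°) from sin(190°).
sin(380°) = 2 sin 190° cos 190° = 0.342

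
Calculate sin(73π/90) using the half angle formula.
sin(73π/90) = √((1 - cos 73π/45)/2) = 0.5592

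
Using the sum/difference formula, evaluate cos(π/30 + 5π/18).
cos(π/30 + 5π/18) = cos π/30 cos 5π/18 - sin π/30 sin 5π/18 = 0.5592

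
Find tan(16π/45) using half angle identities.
tan(16π/45) = sin 32π/45 / (1 + cos 32π/45) = 2.05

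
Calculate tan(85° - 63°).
tan(85° - 63°) = (tan 85° - tan 63°)/(1 + tan 85° tan 63°) = 0.404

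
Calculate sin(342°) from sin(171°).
sin(342°) = 2 sin 171° cos 171° = -0.309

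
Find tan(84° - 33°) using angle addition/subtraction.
tan(84° - 33°) = (tan 84° - tan 33°)/(1 + tan 84° tan 33°) = 1.235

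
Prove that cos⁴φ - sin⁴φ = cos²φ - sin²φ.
LHS = (cos²φ - sin²φ)(cos²φ + sin²φ) = (cos²φ - sin²φ) · 1 = cos²φ - sin²φ = RHS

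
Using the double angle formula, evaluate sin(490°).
sin(490°) = 2 sin 245° cos 245° = 0.766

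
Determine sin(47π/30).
sin(47π/30) = -0.9781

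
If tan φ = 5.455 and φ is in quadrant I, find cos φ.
cos φ = 0.1803 (using tan²φ + 1 = sec²φ)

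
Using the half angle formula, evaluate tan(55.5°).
tan(55.5°) = sin 111° / (1 + cos 111°) = 1.455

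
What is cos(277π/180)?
cos(277π/180) = 0.1219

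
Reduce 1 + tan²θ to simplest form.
1 + tan²θ = sec²θ (using Pythagorean identity)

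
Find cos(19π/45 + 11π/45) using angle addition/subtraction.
cos(19π/45 + 11π/45) = cos 19π/45 cos 11π/45 - sin 19π/45 sin 11π/45 = -1/2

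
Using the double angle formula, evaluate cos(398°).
cos(398°) = cos²199° - sin²199° = 0.788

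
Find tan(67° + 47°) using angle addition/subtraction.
tan(67° + 47°) = (tan 67° + tan 47°)/(1 - tan 67° tan 47°) = -2.246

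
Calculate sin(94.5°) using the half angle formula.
sin(94.5°) = √((1 - cos 189°)/2) = 0.9969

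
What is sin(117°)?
sin(117°) = 0.891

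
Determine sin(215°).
sin(215°) = -0.5736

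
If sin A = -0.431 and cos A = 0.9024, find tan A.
tan A = sin A / cos A = -0.4776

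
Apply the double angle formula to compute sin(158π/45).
sin(158π/45) = 2 sin 79π/45 cos 79π/45 = -0.9994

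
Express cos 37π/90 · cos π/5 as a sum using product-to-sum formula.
cos 37π/90 cos π/5 = (1/2)[cos(37π/90-π/5) + cos(37π/90+π/5)]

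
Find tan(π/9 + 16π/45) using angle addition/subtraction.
tan(π/9 + 16π/45) = (tan π/9 + tan 16π/45)/(1 - tan π/9 tan 16π/45) = 9.514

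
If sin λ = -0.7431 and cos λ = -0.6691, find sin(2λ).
sin(2λ) = 2 sin λ cos λ = 0.9944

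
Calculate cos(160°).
cos(160°) = -0.9397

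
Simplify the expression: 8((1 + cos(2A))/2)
8((1 + cos(2A))/2) = 8(cos²A) (using Power reduction)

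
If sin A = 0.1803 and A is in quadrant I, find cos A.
cos A = 0.9836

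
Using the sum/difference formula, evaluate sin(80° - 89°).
sin(80° - 89°) = sin 80° cos 89° - cos 80° sin 89° = -0.1564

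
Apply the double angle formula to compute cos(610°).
cos(610°) = cos²305° - sin²305° = -0.342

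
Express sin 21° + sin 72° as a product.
sin 21° + sin 72° = 2 sin(46.5°) cos(-25.5°)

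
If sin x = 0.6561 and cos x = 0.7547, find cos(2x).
cos(2x) = cos²x - sin²x = 0.1391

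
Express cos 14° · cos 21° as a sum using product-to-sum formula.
cos 14° cos 21° = (1/2)[cos(14°-21°) + cos(14°+21°)]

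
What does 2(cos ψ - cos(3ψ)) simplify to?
2(cos ψ - cos(3ψ)) = 2(2 sin(2ψ) sin ψ) (using Sum-to-product)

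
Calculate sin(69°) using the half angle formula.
sin(69°) = √((1 - cos 138°)/2) = 0.9336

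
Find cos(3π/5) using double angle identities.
cos(3π/5) = cos²3π/10 - sin²3π/10 = -0.309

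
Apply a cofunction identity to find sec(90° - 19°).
sec(90° - 19°) = csc(19°) = 3.072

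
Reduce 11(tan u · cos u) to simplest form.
11(tan u · cos u) = 11(sin u) (using Quotient identity)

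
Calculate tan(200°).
tan(200°) = 0.364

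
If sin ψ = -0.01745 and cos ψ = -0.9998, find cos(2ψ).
cos(2ψ) = cos²ψ - sin²ψ = 0.9993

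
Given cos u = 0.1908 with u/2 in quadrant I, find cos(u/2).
cos(u/2) = ±√((1 + cos u)/2); positive since u/2 ∈ QI, so cos(u/2) = 0.7716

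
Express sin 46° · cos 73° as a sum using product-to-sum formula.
sin 46° cos 73° = (1/2)[sin(46°+73°) + sin(46°-73°)]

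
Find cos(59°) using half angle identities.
cos(59°) = √((1 + cos 118°)/2) = 0.515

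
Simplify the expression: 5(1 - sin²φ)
5(1 - sin²φ) = 5(cos²φ) (using Pythagorean identity)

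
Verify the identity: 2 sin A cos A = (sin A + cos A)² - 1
RHS = sin²A + 2 sin A cos A + cos²A - 1 = (sin²A + cos²A) + 2 sin A cos A - 1 = 1 + 2 sin A cos A - 1 = 2 sin A cos A = LHS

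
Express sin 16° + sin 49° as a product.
sin 16° + sin 49° = 2 sin(32.5°) cos(-16.5°)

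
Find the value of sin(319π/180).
sin(319π/180) = -0.6561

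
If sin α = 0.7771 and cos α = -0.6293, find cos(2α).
cos(2α) = cos²α - sin²α = -0.2079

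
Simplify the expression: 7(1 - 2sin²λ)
7(1 - 2sin²λ) = 7(cos(2λ)) (using Double angle)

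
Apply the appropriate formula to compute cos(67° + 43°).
cos(67° + 43°) = cos 67° cos 43° - sin 67° sin 43° = -0.342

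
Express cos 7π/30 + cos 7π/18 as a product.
cos 7π/30 + cos 7π/18 = 2 cos(14π/45) cos(-7π/90)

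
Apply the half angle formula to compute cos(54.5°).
cos(54.5°) = √((1 + cos 109°)/2) = 0.5807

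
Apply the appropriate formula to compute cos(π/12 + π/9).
cos(π/12 + π/9) = cos π/12 cos π/9 - sin π/12 sin π/9 = 0.8192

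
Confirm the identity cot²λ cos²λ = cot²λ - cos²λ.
RHS = cos²λ/sin²λ - cos²λ = cos²λ(1/sin²λ - 1) = cos²λ · (1 - sin²λ)/sin²λ = cos²λ · cos²λ/sin²λ = cos²λ · cot²λ = LHS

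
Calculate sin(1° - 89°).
sin(1° - 89°) = sin 1° cos 89° - cos 1° sin 89° = -0.9994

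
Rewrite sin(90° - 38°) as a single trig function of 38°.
sin(90° - 38°) = cos(38°)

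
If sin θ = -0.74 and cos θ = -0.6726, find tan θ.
tan θ = sin θ / cos θ = 1.1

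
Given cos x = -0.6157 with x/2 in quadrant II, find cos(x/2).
cos(x/2) = ±√((1 + cos x)/2); negative since x/2 ∈ QII, so cos(x/2) = -0.4383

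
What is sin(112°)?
sin(112°) = 0.9272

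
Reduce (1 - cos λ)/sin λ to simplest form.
(1 - cos λ)/sin λ = tan(λ/2) (using Half angle)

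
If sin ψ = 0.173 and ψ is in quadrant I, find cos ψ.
cos ψ = 0.9849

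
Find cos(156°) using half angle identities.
cos(156°) = -√((1 + cos 312°)/2) = -0.9135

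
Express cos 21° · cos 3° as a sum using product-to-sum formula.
cos 21° cos 3° = (1/2)[cos(21°-3°) + cos(21°+3°)]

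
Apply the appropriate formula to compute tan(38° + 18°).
tan(38° + 18°) = (tan 38° + tan 18°)/(1 - tan 38° tan 18°) = 1.483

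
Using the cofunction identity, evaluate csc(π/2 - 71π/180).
csc(π/2 - 71π/180) = sec(71π/180) = 3.072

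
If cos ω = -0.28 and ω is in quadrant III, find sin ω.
sin ω = -0.96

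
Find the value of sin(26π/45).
sin(26π/45) = 0.9703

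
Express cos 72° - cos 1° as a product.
cos 72° - cos 1° = -2 sin(36.5°) sin(35.5°)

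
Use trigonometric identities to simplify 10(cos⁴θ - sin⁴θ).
10(cos⁴θ - sin⁴θ) = 10(cos(2θ)) (using Factoring + double angle)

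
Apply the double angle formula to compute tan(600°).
tan(600°) = 2 tan 300° / (1 - tan²300°) = √3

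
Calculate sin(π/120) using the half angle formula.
sin(π/120) = √((1 - cos π/60)/2) = 0.02618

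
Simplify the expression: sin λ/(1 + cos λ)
sin λ/(1 + cos λ) = tan(λ/2) (using Half angle)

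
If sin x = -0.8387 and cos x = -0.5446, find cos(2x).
cos(2x) = cos²x - sin²x = -0.4068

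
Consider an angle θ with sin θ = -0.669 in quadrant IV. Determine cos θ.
cos θ = √(1 - sin²θ) = 0.7433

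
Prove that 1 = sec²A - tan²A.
RHS = 1/cos²A - sin²A/cos²A = (1 - sin²A)/cos²A = cos²A/cos²A = 1 = LHS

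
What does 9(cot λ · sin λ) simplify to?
9(cot λ · sin λ) = 9(cos λ) (using Quotient identity)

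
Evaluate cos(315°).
cos(315°) = √2/2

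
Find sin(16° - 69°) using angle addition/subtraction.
sin(16° - 69°) = sin 16° cos 69° - cos 16° sin 69° = -0.7986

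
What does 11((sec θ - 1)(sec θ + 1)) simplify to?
11((sec θ - 1)(sec θ + 1)) = 11(tan²θ) (using Diff. of squares)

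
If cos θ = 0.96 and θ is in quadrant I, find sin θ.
sin θ = 0.28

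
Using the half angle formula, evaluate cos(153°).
cos(153°) = -√((1 + cos 306°)/2) = -0.891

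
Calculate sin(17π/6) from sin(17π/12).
sin(17π/6) = 2 sin 17π/12 cos 17π/12 = 1/2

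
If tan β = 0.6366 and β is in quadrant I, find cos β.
cos β = 0.8436 (using tan²β + 1 = sec²β)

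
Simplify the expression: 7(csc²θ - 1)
7(csc²θ - 1) = 7(cot²θ) (using Pythagorean identity)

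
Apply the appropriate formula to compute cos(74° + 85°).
cos(74° + 85°) = cos 74° cos 85° - sin 74° sin 85° = -0.9336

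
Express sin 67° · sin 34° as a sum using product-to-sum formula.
sin 67° sin 34° = (1/2)[cos(67°-34°) - cos(67°+34°)]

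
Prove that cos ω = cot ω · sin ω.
RHS = (cos ω/sin ω) · sin ω = cos ω = LHS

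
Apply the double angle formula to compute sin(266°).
sin(266°) = 2 sin 133° cos 133° = -0.9976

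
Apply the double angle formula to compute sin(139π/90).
sin(139π/90) = 2 sin 139π/180 cos 139π/180 = -0.9903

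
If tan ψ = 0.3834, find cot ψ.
cot ψ = 1/tan ψ = 2.608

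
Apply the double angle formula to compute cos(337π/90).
cos(337π/90) = cos²337π/180 - sin²337π/180 = 0.6947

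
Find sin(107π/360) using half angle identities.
sin(107π/360) = √((1 - cos 107π/180)/2) = 0.8039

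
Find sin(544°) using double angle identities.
sin(544°) = 2 sin 272° cos 272° = -0.06976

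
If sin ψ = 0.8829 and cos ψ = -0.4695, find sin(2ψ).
sin(2ψ) = 2 sin ψ cos ψ = -0.829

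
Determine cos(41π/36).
cos(41π/36) = -0.9063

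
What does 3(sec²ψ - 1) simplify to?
3(sec²ψ - 1) = 3(tan²ψ) (using Pythagorean identity)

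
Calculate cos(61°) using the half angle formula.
cos(61°) = √((1 + cos 122°)/2) = 0.4848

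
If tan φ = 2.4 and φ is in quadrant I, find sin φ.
sin φ = 0.9231 (using tan²φ + 1 = sec²φ)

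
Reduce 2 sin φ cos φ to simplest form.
2 sin φ cos φ = sin(2φ) (using Double angle)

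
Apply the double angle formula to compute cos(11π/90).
cos(11π/90) = cos²11π/180 - sin²11π/180 = 0.9272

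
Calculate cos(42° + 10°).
cos(42° + 10°) = cos 42° cos 10° - sin 42° sin 10° = 0.6157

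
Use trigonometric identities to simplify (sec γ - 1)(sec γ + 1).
(sec γ - 1)(sec γ + 1) = tan²γ (using Diff. of squares)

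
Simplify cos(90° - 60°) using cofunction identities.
cos(90° - 60°) = sin(60°)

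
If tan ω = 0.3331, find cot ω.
cot ω = 1/tan ω = 3.002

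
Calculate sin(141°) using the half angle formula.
sin(141°) = √((1 - cos 282°)/2) = 0.6293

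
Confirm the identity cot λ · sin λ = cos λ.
LHS = (cos λ/sin λ) · sin λ = cos λ = RHS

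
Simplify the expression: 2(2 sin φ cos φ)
2(2 sin φ cos φ) = 2(sin(2φ)) (using Double angle)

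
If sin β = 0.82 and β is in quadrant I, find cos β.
cos β = 0.5724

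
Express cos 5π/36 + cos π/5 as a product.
cos 5π/36 + cos π/5 = 2 cos(61π/360) cos(-11π/360)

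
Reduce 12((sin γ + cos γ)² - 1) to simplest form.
12((sin γ + cos γ)² - 1) = 12(sin(2γ)) (using Pythagorean + double angle)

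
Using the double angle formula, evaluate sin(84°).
sin(84°) = 2 sin 42° cos 42° = 0.9945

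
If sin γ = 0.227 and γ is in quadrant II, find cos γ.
cos γ = -0.9739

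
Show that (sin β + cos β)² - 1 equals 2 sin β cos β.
LHS = sin²β + 2 sin β cos β + cos²β - 1 = (sin²β + cos²β) + 2 sin β cos β - 1 = 1 + 2 sin β cos β - 1 = 2 sin β cos β = RHS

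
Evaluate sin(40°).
sin(40°) = 0.6428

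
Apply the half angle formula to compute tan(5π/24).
tan(5π/24) = sin 5π/12 / (1 + cos 5π/12) = 0.7673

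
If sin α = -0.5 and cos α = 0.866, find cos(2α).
cos(2α) = cos²α - sin²α = 0.5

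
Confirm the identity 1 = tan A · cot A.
RHS = (sin A/cos A) · (cos A/sin A) = 1 = LHS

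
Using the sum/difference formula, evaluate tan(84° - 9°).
tan(84° - 9°) = (tan 84° - tan 9°)/(1 + tan 84° tan 9°) = 2+√3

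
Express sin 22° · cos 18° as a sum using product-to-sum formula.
sin 22° cos 18° = (1/2)[sin(22°+18°) + sin(22°-18°)]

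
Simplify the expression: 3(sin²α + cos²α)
3(sin²α + cos²α) = 3 (using Pythagorean identity)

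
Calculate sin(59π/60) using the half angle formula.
sin(59π/60) = √((1 - cos 59π/30)/2) = 0.05234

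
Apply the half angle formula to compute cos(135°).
cos(135°) = -√((1 + cos 270°)/2) = -√2/2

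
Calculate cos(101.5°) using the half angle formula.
cos(101.5°) = -√((1 + cos 203°)/2) = -0.1994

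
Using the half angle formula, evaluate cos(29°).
cos(29°) = √((1 + cos 58°)/2) = 0.8746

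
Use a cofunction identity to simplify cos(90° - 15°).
cos(90° - 15°) = sin(15°)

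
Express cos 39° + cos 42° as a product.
cos 39° + cos 42° = 2 cos(40.5°) cos(-1.5°)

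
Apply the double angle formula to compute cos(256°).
cos(256°) = cos²128° - sin²128° = -0.2419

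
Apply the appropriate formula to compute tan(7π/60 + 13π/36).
tan(7π/60 + 13π/36) = (tan 7π/60 + tan 13π/36)/(1 - tan 7π/60 tan 13π/36) = 14.3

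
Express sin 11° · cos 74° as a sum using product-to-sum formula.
sin 11° cos 74° = (1/2)[sin(11°+74°) + sin(11°-74°)]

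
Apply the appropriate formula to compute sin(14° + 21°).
sin(14° + 21°) = sin 14° cos 21° + cos 14° sin 21° = 0.5736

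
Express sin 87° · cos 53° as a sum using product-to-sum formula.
sin 87° cos 53° = (1/2)[sin(87°+53°) + sin(87°-53°)]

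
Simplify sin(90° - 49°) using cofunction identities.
sin(90° - 49°) = cos(49°)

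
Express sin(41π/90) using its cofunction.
sin(41π/90) = cos(π/2 - 41π/90) = cos(2π/45)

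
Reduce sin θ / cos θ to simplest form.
sin θ / cos θ = tan θ (using Quotient identity)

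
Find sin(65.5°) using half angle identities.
sin(65.5°) = √((1 - cos 131°)/2) = 0.91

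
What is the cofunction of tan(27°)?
tan(27°) = cot(90° - 27°) = cot(63°)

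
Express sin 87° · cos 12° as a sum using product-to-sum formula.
sin 87° cos 12° = (1/2)[sin(87°+12°) + sin(87°-12°)]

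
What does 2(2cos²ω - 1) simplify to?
2(2cos²ω - 1) = 2(cos(2ω)) (using Double angle)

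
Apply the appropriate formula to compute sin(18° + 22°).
sin(18° + 22°) = sin 18° cos 22° + cos 18° sin 22° = 0.6428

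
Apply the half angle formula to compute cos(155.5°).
cos(155.5°) = -√((1 + cos 311°)/2) = -0.91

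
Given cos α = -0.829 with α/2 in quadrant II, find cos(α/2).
cos(α/2) = ±√((1 + cos α)/2); negative since α/2 ∈ QII, so cos(α/2) = -0.2924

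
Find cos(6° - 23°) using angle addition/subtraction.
cos(6° - 23°) = cos 6° cos 23° + sin 6° sin 23° = 0.9563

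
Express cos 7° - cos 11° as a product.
cos 7° - cos 11° = -2 sin(9°) sin(-2°)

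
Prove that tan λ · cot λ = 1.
LHS = (sin λ/cos λ) · (cos λ/sin λ) = 1 = RHS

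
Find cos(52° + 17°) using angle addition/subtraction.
cos(52° + 17°) = cos 52° cos 17° - sin 52° sin 17° = 0.3584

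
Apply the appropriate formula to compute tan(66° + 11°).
tan(66° + 11°) = (tan 66° + tan 11°)/(1 - tan 66° tan 11°) = 4.331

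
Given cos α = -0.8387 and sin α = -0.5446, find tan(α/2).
tan(α/2) = sin α / (1 + cos α) = -3.376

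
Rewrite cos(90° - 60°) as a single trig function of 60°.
cos(90° - 60°) = sin(60°)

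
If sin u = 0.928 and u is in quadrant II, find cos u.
cos u = -0.3726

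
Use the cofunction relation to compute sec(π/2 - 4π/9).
sec(π/2 - 4π/9) = csc(4π/9) = 1.015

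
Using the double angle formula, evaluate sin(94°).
sin(94°) = 2 sin 47° cos 47° = 0.9976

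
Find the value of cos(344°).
cos(344°) = 0.9613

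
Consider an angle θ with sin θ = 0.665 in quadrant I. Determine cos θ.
cos θ = √(1 - sin²θ) = 0.7468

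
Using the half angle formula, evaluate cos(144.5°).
cos(144.5°) = -√((1 + cos 289°)/2) = -0.8141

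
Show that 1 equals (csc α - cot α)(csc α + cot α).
RHS = csc²α - cot²α = (1 + cot²α) - cot²α = 1 = LHS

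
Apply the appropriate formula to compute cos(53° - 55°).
cos(53° - 55°) = cos 53° cos 55° + sin 53° sin 55° = 0.9994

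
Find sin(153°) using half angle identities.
sin(153°) = √((1 - cos 306°)/2) = 0.454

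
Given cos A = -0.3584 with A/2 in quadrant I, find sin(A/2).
sin(A/2) = ±√((1 - cos A)/2); positive since A/2 ∈ QI, so sin(A/2) = 0.8241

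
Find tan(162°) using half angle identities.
tan(162°) = sin 324° / (1 + cos 324°) = -0.3249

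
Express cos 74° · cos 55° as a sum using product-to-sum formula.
cos 74° cos 55° = (1/2)[cos(74°-55°) + cos(74°+55°)]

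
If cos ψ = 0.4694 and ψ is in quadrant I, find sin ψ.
sin ψ = 0.883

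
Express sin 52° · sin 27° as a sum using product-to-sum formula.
sin 52° sin 27° = (1/2)[cos(52°-27°) - cos(52°+27°)]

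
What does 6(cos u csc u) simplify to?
6(cos u csc u) = 6(cot u) (using Reciprocal + quotient)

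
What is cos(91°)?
cos(91°) = -0.01745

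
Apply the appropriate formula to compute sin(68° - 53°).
sin(68° - 53°) = sin 68° cos 53° - cos 68° sin 53° = (√6-√2)/4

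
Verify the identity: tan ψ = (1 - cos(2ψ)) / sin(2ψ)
RHS = 2sin²ψ / (2 sin ψ cos ψ) = sin ψ/cos ψ = tan ψ = LHS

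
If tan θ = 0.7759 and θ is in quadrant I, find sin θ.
sin θ = 0.613 (using tan²θ + 1 = sec²θ)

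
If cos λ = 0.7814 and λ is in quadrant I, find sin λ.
sin λ = 0.624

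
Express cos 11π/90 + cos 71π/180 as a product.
cos 11π/90 + cos 71π/180 = 2 cos(31π/120) cos(-49π/360)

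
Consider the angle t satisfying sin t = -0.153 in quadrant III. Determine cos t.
cos t = ±√(1 - sin²t) = -0.9882 (negative in QIII)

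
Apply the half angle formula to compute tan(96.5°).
tan(96.5°) = sin 193° / (1 + cos 193°) = -8.777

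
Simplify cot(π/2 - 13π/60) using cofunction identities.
cot(π/2 - 13π/60) = tan(13π/60)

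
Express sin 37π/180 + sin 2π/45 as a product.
sin 37π/180 + sin 2π/45 = 2 sin(π/8) cos(29π/360)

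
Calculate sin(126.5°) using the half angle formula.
sin(126.5°) = √((1 - cos 253°)/2) = 0.8039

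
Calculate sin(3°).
sin(3°) = 0.05234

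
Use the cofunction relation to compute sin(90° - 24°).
sin(90° - 24°) = cos(24°) = 0.9135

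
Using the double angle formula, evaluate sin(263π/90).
sin(263π/90) = 2 sin 263π/180 cos 263π/180 = 0.2419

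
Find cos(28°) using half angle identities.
cos(28°) = √((1 + cos 56°)/2) = 0.8829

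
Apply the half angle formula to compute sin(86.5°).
sin(86.5°) = √((1 - cos 173°)/2) = 0.9981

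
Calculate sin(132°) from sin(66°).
sin(132°) = 2 sin 66° cos 66° = 0.7431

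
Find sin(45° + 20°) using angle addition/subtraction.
sin(45° + 20°) = sin 45° cos 20° + cos 45° sin 20° = 0.9063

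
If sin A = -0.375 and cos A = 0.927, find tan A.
tan A = sin A / cos A = -0.4045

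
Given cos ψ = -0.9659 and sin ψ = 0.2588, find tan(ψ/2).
tan(ψ/2) = sin ψ / (1 + cos ψ) = 7.589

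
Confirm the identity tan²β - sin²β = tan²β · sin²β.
LHS = sin²β/cos²β - sin²β = sin²β(1/cos²β - 1) = sin²β · (1 - cos²β)/cos²β = sin²β · sin²β/cos²β = sin²β · tan²β = RHS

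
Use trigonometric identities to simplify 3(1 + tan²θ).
3(1 + tan²θ) = 3(sec²θ) (using Pythagorean identity)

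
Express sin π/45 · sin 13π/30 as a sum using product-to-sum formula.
sin π/45 sin 13π/30 = (1/2)[cos(π/45-13π/30) - cos(π/45+13π/30)]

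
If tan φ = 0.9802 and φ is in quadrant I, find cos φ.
cos φ = 0.7141 (using tan²φ + 1 = sec²φ)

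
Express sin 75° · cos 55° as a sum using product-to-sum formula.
sin 75° cos 55° = (1/2)[sin(75°+55°) + sin(75°-55°)]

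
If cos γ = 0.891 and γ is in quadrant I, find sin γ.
sin γ = 0.454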